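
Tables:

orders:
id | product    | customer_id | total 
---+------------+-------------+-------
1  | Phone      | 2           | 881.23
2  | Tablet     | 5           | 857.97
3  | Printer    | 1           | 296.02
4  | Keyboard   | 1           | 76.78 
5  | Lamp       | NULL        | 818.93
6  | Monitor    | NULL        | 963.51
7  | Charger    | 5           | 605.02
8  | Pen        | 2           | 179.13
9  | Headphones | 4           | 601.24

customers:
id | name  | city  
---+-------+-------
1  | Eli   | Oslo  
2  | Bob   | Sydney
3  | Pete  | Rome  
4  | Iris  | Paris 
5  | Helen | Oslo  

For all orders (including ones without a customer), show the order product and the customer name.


LEFT JOIN keeps every row from orders (the left table); where customer_id has no match in customers, the customer columns become NULL. Walk through each order:
  - order 1 (Phone): customer_id=2 -> matches Bob
  - order 2 (Tablet): customer_id=5 -> matches Helen
  - order 3 (Printer): customer_id=1 -> matches Eli
  - order 4 (Keyboard): customer_id=1 -> matches Eli
  - order 5 (Lamp): customer_id=NULL, no match -> kept with NULL
  - order 6 (Monitor): customer_id=NULL, no match -> kept with NULL
  - order 7 (Charger): customer_id=5 -> matches Helen
  - order 8 (Pen): customer_id=2 -> matches Bob
  - order 9 (Headphones): customer_id=4 -> matches Iris
All 9 rows appear; 2 have NULL customer.

SQL:
SELECT a.product, b.name AS customer
FROM orders a
LEFT JOIN customers b ON a.customer_id = b.id

Result:
product    | customer
-----------+---------
Phone      | Bob     
Tablet     | Helen   
Printer    | Eli     
Keyboard   | Eli     
Lamp       | NULL    
Monitor    | NULL    
Charger    | Helen   
Pen        | Bob     
Headphones | Iris    


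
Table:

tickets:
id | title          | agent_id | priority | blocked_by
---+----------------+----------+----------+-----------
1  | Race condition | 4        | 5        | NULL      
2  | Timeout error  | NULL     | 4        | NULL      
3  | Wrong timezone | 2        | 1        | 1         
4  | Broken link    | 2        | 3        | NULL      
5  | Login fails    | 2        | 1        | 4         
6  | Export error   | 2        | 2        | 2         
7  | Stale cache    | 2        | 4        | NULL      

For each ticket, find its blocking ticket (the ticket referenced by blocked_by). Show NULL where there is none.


This is a self-join: tickets is joined to a second copy of itself, matching each row's blocked_by to another row's id. Use LEFT JOIN so rows with blocked_by=NULL are kept.
  - ticket 1 (Race condition): blocked_by=NULL -> NULL
  - ticket 2 (Timeout error): blocked_by=NULL -> NULL
  - ticket 3 (Wrong timezone): blocked_by=1 -> Race condition
  - ticket 4 (Broken link): blocked_by=NULL -> NULL
  - ticket 5 (Login fails): blocked_by=4 -> Broken link
  - ticket 6 (Export error): blocked_by=2 -> Timeout error
  - ticket 7 (Stale cache): blocked_by=NULL -> NULL

SQL:
SELECT a.title AS item, b.title AS blocked_by
FROM tickets a
LEFT JOIN tickets b ON a.blocked_by = b.id

Result:
item           | blocked_by    
---------------+---------------
Race condition | NULL          
Timeout error  | NULL          
Wrong timezone | Race condition
Broken link    | NULL          
Login fails    | Broken link   
Export error   | Timeout error 
Stale cache    | NULL          


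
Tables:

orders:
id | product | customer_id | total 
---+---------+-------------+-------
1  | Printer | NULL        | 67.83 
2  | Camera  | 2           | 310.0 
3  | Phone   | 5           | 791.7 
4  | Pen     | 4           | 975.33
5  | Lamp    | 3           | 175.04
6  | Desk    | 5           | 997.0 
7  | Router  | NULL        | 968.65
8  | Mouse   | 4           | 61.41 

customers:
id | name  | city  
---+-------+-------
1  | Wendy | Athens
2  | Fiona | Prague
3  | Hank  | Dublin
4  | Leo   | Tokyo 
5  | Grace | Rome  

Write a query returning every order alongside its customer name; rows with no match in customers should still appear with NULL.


LEFT JOIN keeps every row from orders (the left table); where customer_id has no match in customers, the customer columns become NULL. Walk through each order:
  - order 1 (Printer): customer_id=NULL, no match -> kept with NULL
  - order 2 (Camera): customer_id=2 -> matches Fiona
  - order 3 (Phone): customer_id=5 -> matches Grace
  - order 4 (Pen): customer_id=4 -> matches Leo
  - order 5 (Lamp): customer_id=3 -> matches Hank
  - order 6 (Desk): customer_id=5 -> matches Grace
  - order 7 (Router): customer_id=NULL, no match -> kept with NULL
  - order 8 (Mouse): customer_id=4 -> matches Leo
All 8 rows appear; 2 have NULL customer.

SQL:
SELECT a.product, b.name AS customer
FROM orders a
LEFT JOIN customers b ON a.customer_id = b.id

Result:
product | customer
--------+---------
Printer | NULL    
Camera  | Fiona   
Phone   | Grace   
Pen     | Leo     
Lamp    | Hank    
Desk    | Grace   
Router  | NULL    
Mouse   | Leo     


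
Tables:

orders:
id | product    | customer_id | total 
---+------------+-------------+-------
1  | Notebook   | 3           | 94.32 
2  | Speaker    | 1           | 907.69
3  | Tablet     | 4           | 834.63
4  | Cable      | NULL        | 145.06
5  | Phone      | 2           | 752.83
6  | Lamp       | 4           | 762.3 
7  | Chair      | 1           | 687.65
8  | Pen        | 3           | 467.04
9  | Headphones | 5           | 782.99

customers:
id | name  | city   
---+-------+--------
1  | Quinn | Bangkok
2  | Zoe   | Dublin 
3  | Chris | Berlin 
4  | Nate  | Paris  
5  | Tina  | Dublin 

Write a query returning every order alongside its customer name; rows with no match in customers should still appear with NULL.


LEFT JOIN keeps every row from orders (the left table); where customer_id has no match in customers, the customer columns become NULL. Walk through each order:
  - order 1 (Notebook): customer_id=3 -> matches Chris
  - order 2 (Speaker): customer_id=1 -> matches Quinn
  - order 3 (Tablet): customer_id=4 -> matches Nate
  - order 4 (Cable): customer_id=NULL, no match -> kept with NULL
  - order 5 (Phone): customer_id=2 -> matches Zoe
  - order 6 (Lamp): customer_id=4 -> matches Nate
  - order 7 (Chair): customer_id=1 -> matches Quinn
  - order 8 (Pen): customer_id=3 -> matches Chris
  - order 9 (Headphones): customer_id=5 -> matches Tina
All 9 rows appear; 1 has NULL customer.

SQL:
SELECT a.product, b.name AS customer
FROM orders a
LEFT JOIN customers b ON a.customer_id = b.id

Result:
product    | customer
-----------+---------
Notebook   | Chris   
Speaker    | Quinn   
Tablet     | Nate    
Cable      | NULL    
Phone      | Zoe     
Lamp       | Nate    
Chair      | Quinn   
Pen        | Chris   
Headphones | Tina    


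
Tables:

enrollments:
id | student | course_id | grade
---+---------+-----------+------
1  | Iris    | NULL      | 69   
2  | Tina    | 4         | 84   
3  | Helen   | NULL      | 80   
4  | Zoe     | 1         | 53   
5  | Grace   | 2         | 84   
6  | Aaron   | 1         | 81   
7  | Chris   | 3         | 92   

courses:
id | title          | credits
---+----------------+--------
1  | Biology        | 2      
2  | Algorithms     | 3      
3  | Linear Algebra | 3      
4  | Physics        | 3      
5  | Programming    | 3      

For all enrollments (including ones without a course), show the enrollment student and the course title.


LEFT JOIN keeps every row from enrollments (the left table); where course_id has no match in courses, the course columns become NULL. Walk through each enrollment:
  - enrollment 1 (Iris): course_id=NULL, no match -> kept with NULL
  - enrollment 2 (Tina): course_id=4 -> matches Physics
  - enrollment 3 (Helen): course_id=NULL, no match -> kept with NULL
  - enrollment 4 (Zoe): course_id=1 -> matches Biology
  - enrollment 5 (Grace): course_id=2 -> matches Algorithms
  - enrollment 6 (Aaron): course_id=1 -> matches Biology
  - enrollment 7 (Chris): course_id=3 -> matches Linear Algebra
All 7 rows appear; 2 have NULL course.

SQL:
SELECT a.student, b.title AS course
FROM enrollments a
LEFT JOIN courses b ON a.course_id = b.id

Result:
student | course        
--------+---------------
Iris    | NULL          
Tina    | Physics       
Helen   | NULL          
Zoe     | Biology       
Grace   | Algorithms    
Aaron   | Biology       
Chris   | Linear Algebra


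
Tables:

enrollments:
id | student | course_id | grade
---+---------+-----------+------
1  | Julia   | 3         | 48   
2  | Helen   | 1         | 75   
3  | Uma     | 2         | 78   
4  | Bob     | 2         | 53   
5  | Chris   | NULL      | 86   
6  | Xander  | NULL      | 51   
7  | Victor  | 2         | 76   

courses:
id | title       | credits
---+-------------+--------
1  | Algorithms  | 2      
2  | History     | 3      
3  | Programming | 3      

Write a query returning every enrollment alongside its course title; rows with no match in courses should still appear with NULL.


LEFT JOIN keeps every row from enrollments (the left table); where course_id has no match in courses, the course columns become NULL. Walk through each enrollment:
  - enrollment 1 (Julia): course_id=3 -> matches Programming
  - enrollment 2 (Helen): course_id=1 -> matches Algorithms
  - enrollment 3 (Uma): course_id=2 -> matches History
  - enrollment 4 (Bob): course_id=2 -> matches History
  - enrollment 5 (Chris): course_id=NULL, no match -> kept with NULL
  - enrollment 6 (Xander): course_id=NULL, no match -> kept with NULL
  - enrollment 7 (Victor): course_id=2 -> matches History
All 7 rows appear; 2 have NULL course.

SQL:
SELECT a.student, b.title AS course
FROM enrollments a
LEFT JOIN courses b ON a.course_id = b.id

Result:
student | course     
--------+------------
Julia   | Programming
Helen   | Algorithms 
Uma     | History    
Bob     | History    
Chris   | NULL       
Xander  | NULL       
Victor  | History    


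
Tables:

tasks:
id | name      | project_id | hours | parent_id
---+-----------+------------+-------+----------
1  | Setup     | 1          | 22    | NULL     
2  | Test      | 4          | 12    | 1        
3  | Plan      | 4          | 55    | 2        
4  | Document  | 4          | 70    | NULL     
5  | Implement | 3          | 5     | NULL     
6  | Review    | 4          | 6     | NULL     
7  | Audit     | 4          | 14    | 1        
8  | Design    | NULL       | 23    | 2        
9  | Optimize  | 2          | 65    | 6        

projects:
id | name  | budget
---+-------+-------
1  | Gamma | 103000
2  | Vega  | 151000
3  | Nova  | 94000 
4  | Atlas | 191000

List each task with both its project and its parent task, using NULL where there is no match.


Two LEFT JOINs from the same base table tasks: one to projects via project_id, one to tasks itself via parent_id. Both are LEFT so every task is preserved.
Match against projects:
  - task 1 (Setup): project_id=1 -> matches Gamma
  - task 2 (Test): project_id=4 -> matches Atlas
  - task 3 (Plan): project_id=4 -> matches Atlas
  - task 4 (Document): project_id=4 -> matches Atlas
  - task 5 (Implement): project_id=3 -> matches Nova
  - task 6 (Review): project_id=4 -> matches Atlas
  - task 7 (Audit): project_id=4 -> matches Atlas
  - task 8 (Design): project_id=NULL, no match -> kept with NULL
  - task 9 (Optimize): project_id=2 -> matches Vega
Match against tasks (self):
  - task 1 (Setup): parent_id=NULL -> NULL
  - task 2 (Test): parent_id=1 -> Setup
  - task 3 (Plan): parent_id=2 -> Test
  - task 4 (Document): parent_id=NULL -> NULL
  - task 5 (Implement): parent_id=NULL -> NULL
  - task 6 (Review): parent_id=NULL -> NULL
  - task 7 (Audit): parent_id=1 -> Setup
  - task 8 (Design): parent_id=2 -> Test
  - task 9 (Optimize): parent_id=6 -> Review

SQL:
SELECT a.name, b.name AS project, c.name AS parent
FROM tasks a
LEFT JOIN projects b ON a.project_id = b.id
LEFT JOIN tasks c ON a.parent_id = c.id

Result:
name      | project | parent
----------+---------+-------
Setup     | Gamma   | NULL  
Test      | Atlas   | Setup 
Plan      | Atlas   | Test  
Document  | Atlas   | NULL  
Implement | Nova    | NULL  
Review    | Atlas   | NULL  
Audit     | Atlas   | Setup 
Design    | NULL    | Test  
Optimize  | Vega    | Review


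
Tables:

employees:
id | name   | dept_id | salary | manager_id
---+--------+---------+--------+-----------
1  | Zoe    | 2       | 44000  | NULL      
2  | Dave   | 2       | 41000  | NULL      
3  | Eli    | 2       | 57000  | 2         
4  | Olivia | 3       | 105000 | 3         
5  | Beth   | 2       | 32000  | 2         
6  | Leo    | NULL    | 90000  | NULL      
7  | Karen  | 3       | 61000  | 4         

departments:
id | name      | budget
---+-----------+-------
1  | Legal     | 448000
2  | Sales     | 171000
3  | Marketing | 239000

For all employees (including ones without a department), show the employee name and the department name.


LEFT JOIN keeps every row from employees (the left table); where dept_id has no match in departments, the department columns become NULL. Walk through each employee:
  - employee 1 (Zoe): dept_id=2 -> matches Sales
  - employee 2 (Dave): dept_id=2 -> matches Sales
  - employee 3 (Eli): dept_id=2 -> matches Sales
  - employee 4 (Olivia): dept_id=3 -> matches Marketing
  - employee 5 (Beth): dept_id=2 -> matches Sales
  - employee 6 (Leo): dept_id=NULL, no match -> kept with NULL
  - employee 7 (Karen): dept_id=3 -> matches Marketing
All 7 rows appear; 1 has NULL department.

SQL:
SELECT a.name, b.name AS department
FROM employees a
LEFT JOIN departments b ON a.dept_id = b.id

Result:
name   | department
-------+-----------
Zoe    | Sales     
Dave   | Sales     
Eli    | Sales     
Olivia | Marketing 
Beth   | Sales     
Leo    | NULL      
Karen  | Marketing 


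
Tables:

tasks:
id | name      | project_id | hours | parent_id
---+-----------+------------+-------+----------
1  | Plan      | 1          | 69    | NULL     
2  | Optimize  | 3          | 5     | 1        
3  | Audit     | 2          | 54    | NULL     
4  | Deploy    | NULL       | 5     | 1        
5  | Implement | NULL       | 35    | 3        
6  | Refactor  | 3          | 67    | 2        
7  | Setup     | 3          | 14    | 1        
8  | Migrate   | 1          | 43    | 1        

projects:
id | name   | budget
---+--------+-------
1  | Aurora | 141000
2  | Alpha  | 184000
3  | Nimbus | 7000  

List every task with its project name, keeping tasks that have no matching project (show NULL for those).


LEFT JOIN keeps every row from tasks (the left table); where project_id has no match in projects, the project columns become NULL. Walk through each task:
  - task 1 (Plan): project_id=1 -> matches Aurora
  - task 2 (Optimize): project_id=3 -> matches Nimbus
  - task 3 (Audit): project_id=2 -> matches Alpha
  - task 4 (Deploy): project_id=NULL, no match -> kept with NULL
  - task 5 (Implement): project_id=NULL, no match -> kept with NULL
  - task 6 (Refactor): project_id=3 -> matches Nimbus
  - task 7 (Setup): project_id=3 -> matches Nimbus
  - task 8 (Migrate): project_id=1 -> matches Aurora
All 8 rows appear; 2 have NULL project.

SQL:
SELECT a.name, b.name AS project
FROM tasks a
LEFT JOIN projects b ON a.project_id = b.id

Result:
name      | project
----------+--------
Plan      | Aurora 
Optimize  | Nimbus 
Audit     | Alpha  
Deploy    | NULL   
Implement | NULL   
Refactor  | Nimbus 
Setup     | Nimbus 
Migrate   | Aurora 


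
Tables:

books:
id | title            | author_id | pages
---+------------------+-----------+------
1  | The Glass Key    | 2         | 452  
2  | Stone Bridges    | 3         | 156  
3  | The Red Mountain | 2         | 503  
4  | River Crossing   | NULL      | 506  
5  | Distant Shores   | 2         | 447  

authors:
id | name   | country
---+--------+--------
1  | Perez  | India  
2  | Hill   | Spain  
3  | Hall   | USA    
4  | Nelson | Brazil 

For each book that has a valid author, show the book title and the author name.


INNER JOIN keeps only books rows whose author_id matches an id in authors. Walk through each book:
  - book 1 (The Glass Key): author_id=2 -> matches Hill
  - book 2 (Stone Bridges): author_id=3 -> matches Hall
  - book 3 (The Red Mountain): author_id=2 -> matches Hill
  - book 4 (River Crossing): author_id=NULL, no match -> dropped
  - book 5 (Distant Shores): author_id=2 -> matches Hill
So 1 of 5 rows is dropped.

SQL:
SELECT a.title, b.name AS author
FROM books a
INNER JOIN authors b ON a.author_id = b.id

Result:
title            | author
-----------------+-------
The Glass Key    | Hill  
Stone Bridges    | Hall  
The Red Mountain | Hill  
Distant Shores   | Hill  


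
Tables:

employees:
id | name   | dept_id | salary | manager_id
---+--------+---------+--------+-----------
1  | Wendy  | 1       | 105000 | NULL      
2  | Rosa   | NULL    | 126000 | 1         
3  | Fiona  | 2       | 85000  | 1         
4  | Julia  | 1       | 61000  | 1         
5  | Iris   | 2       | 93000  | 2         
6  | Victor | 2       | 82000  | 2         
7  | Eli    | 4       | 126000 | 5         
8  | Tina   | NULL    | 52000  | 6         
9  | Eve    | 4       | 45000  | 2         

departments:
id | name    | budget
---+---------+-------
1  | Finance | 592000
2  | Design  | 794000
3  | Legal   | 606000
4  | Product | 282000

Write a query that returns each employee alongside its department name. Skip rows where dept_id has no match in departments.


INNER JOIN keeps only employees rows whose dept_id matches an id in departments. Walk through each employee:
  - employee 1 (Wendy): dept_id=1 -> matches Finance
  - employee 2 (Rosa): dept_id=NULL, no match -> dropped
  - employee 3 (Fiona): dept_id=2 -> matches Design
  - employee 4 (Julia): dept_id=1 -> matches Finance
  - employee 5 (Iris): dept_id=2 -> matches Design
  - employee 6 (Victor): dept_id=2 -> matches Design
  - employee 7 (Eli): dept_id=4 -> matches Product
  - employee 8 (Tina): dept_id=NULL, no match -> dropped
  - employee 9 (Eve): dept_id=4 -> matches Product
So 2 of 9 rows are dropped.

SQL:
SELECT a.name, b.name AS department
FROM employees a
INNER JOIN departments b ON a.dept_id = b.id

Result:
name   | department
-------+-----------
Wendy  | Finance   
Fiona  | Design    
Julia  | Finance   
Iris   | Design    
Victor | Design    
Eli    | Product   
Eve    | Product   


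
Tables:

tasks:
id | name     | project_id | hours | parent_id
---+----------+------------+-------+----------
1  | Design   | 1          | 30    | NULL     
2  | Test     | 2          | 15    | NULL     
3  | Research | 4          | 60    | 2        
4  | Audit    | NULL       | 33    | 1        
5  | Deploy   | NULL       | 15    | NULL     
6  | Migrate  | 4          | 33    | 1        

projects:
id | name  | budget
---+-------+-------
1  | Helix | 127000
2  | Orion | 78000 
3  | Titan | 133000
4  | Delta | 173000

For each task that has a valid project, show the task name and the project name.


INNER JOIN keeps only tasks rows whose project_id matches an id in projects. Walk through each task:
  - task 1 (Design): project_id=1 -> matches Helix
  - task 2 (Test): project_id=2 -> matches Orion
  - task 3 (Research): project_id=4 -> matches Delta
  - task 4 (Audit): project_id=NULL, no match -> dropped
  - task 5 (Deploy): project_id=NULL, no match -> dropped
  - task 6 (Migrate): project_id=4 -> matches Delta
So 2 of 6 rows are dropped.

SQL:
SELECT a.name, b.name AS project
FROM tasks a
INNER JOIN projects b ON a.project_id = b.id

Result:
name     | project
---------+--------
Design   | Helix  
Test     | Orion  
Research | Delta  
Migrate  | Delta  


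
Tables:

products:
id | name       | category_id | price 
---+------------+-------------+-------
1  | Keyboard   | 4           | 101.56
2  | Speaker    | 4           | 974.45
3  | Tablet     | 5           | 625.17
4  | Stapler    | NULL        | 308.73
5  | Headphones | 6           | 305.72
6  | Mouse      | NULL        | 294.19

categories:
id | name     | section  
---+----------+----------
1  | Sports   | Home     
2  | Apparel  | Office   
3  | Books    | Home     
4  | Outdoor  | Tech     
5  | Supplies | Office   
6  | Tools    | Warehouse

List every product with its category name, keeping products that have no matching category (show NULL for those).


LEFT JOIN keeps every row from products (the left table); where category_id has no match in categories, the category columns become NULL. Walk through each product:
  - product 1 (Keyboard): category_id=4 -> matches Outdoor
  - product 2 (Speaker): category_id=4 -> matches Outdoor
  - product 3 (Tablet): category_id=5 -> matches Supplies
  - product 4 (Stapler): category_id=NULL, no match -> kept with NULL
  - product 5 (Headphones): category_id=6 -> matches Tools
  - product 6 (Mouse): category_id=NULL, no match -> kept with NULL
All 6 rows appear; 2 have NULL category.

SQL:
SELECT a.name, b.name AS category
FROM products a
LEFT JOIN categories b ON a.category_id = b.id

Result:
name       | category
-----------+---------
Keyboard   | Outdoor 
Speaker    | Outdoor 
Tablet     | Supplies
Stapler    | NULL    
Headphones | Tools   
Mouse      | NULL    


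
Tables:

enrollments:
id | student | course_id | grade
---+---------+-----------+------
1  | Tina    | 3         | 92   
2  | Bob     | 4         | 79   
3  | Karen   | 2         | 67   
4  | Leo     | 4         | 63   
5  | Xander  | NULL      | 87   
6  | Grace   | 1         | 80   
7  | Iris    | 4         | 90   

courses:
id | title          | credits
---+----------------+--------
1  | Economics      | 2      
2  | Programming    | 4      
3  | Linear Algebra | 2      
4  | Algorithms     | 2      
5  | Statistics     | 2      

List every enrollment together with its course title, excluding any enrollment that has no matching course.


INNER JOIN keeps only enrollments rows whose course_id matches an id in courses. Walk through each enrollment:
  - enrollment 1 (Tina): course_id=3 -> matches Linear Algebra
  - enrollment 2 (Bob): course_id=4 -> matches Algorithms
  - enrollment 3 (Karen): course_id=2 -> matches Programming
  - enrollment 4 (Leo): course_id=4 -> matches Algorithms
  - enrollment 5 (Xander): course_id=NULL, no match -> dropped
  - enrollment 6 (Grace): course_id=1 -> matches Economics
  - enrollment 7 (Iris): course_id=4 -> matches Algorithms
So 1 of 7 rows is dropped.

SQL:
SELECT a.student, b.title AS course
FROM enrollments a
INNER JOIN courses b ON a.course_id = b.id

Result:
student | course        
--------+---------------
Tina    | Linear Algebra
Bob     | Algorithms    
Karen   | Programming   
Leo     | Algorithms    
Grace   | Economics     
Iris    | Algorithms    


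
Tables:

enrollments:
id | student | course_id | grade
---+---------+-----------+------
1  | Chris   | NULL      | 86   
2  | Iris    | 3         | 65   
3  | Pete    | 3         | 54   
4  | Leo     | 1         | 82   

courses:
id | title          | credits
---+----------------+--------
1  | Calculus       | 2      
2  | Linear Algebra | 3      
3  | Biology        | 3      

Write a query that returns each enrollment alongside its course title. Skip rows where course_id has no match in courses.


INNER JOIN keeps only enrollments rows whose course_id matches an id in courses. Walk through each enrollment:
  - enrollment 1 (Chris): course_id=NULL, no match -> dropped
  - enrollment 2 (Iris): course_id=3 -> matches Biology
  - enrollment 3 (Pete): course_id=3 -> matches Biology
  - enrollment 4 (Leo): course_id=1 -> matches Calculus
So 1 of 4 rows is dropped.

SQL:
SELECT a.student, b.title AS course
FROM enrollments a
INNER JOIN courses b ON a.course_id = b.id

Result:
student | course  
--------+---------
Iris    | Biology 
Pete    | Biology 
Leo     | Calculus


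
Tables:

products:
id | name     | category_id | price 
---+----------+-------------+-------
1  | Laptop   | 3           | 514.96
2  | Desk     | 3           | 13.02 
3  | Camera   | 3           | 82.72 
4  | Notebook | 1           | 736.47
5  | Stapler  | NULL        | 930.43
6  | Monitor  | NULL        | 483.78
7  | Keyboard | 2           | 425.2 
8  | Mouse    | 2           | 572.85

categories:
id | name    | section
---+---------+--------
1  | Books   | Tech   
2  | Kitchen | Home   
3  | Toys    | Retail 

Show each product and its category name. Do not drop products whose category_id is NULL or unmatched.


LEFT JOIN keeps every row from products (the left table); where category_id has no match in categories, the category columns become NULL. Walk through each product:
  - product 1 (Laptop): category_id=3 -> matches Toys
  - product 2 (Desk): category_id=3 -> matches Toys
  - product 3 (Camera): category_id=3 -> matches Toys
  - product 4 (Notebook): category_id=1 -> matches Books
  - product 5 (Stapler): category_id=NULL, no match -> kept with NULL
  - product 6 (Monitor): category_id=NULL, no match -> kept with NULL
  - product 7 (Keyboard): category_id=2 -> matches Kitchen
  - product 8 (Mouse): category_id=2 -> matches Kitchen
All 8 rows appear; 2 have NULL category.

SQL:
SELECT a.name, b.name AS category
FROM products a
LEFT JOIN categories b ON a.category_id = b.id

Result:
name     | category
---------+---------
Laptop   | Toys    
Desk     | Toys    
Camera   | Toys    
Notebook | Books   
Stapler  | NULL    
Monitor  | NULL    
Keyboard | Kitchen 
Mouse    | Kitchen 


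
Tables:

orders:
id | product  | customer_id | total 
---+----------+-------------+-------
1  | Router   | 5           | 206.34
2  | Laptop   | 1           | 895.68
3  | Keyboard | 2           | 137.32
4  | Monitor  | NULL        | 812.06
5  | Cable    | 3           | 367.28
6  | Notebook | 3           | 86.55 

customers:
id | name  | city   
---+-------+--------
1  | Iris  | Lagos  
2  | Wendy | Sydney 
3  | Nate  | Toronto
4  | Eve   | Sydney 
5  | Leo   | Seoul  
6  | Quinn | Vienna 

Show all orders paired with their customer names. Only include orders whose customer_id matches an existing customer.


INNER JOIN keeps only orders rows whose customer_id matches an id in customers. Walk through each order:
  - order 1 (Router): customer_id=5 -> matches Leo
  - order 2 (Laptop): customer_id=1 -> matches Iris
  - order 3 (Keyboard): customer_id=2 -> matches Wendy
  - order 4 (Monitor): customer_id=NULL, no match -> dropped
  - order 5 (Cable): customer_id=3 -> matches Nate
  - order 6 (Notebook): customer_id=3 -> matches Nate
So 1 of 6 rows is dropped.

SQL:
SELECT a.product, b.name AS customer
FROM orders a
INNER JOIN customers b ON a.customer_id = b.id

Result:
product  | customer
---------+---------
Router   | Leo     
Laptop   | Iris    
Keyboard | Wendy   
Cable    | Nate    
Notebook | Nate    


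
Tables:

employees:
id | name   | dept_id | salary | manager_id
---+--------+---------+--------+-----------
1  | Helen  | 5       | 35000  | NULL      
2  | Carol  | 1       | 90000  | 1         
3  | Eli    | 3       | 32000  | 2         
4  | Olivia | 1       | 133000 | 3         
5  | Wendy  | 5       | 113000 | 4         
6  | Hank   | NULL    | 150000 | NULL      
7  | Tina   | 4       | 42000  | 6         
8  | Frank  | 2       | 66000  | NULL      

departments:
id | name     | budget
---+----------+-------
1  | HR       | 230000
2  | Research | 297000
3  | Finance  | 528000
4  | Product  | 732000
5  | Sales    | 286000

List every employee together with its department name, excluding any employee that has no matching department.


INNER JOIN keeps only employees rows whose dept_id matches an id in departments. Walk through each employee:
  - employee 1 (Helen): dept_id=5 -> matches Sales
  - employee 2 (Carol): dept_id=1 -> matches HR
  - employee 3 (Eli): dept_id=3 -> matches Finance
  - employee 4 (Olivia): dept_id=1 -> matches HR
  - employee 5 (Wendy): dept_id=5 -> matches Sales
  - employee 6 (Hank): dept_id=NULL, no match -> dropped
  - employee 7 (Tina): dept_id=4 -> matches Product
  - employee 8 (Frank): dept_id=2 -> matches Research
So 1 of 8 rows is dropped.

SQL:
SELECT a.name, b.name AS department
FROM employees a
INNER JOIN departments b ON a.dept_id = b.id

Result:
name   | department
-------+-----------
Helen  | Sales     
Carol  | HR        
Eli    | Finance   
Olivia | HR        
Wendy  | Sales     
Tina   | Product   
Frank  | Research  


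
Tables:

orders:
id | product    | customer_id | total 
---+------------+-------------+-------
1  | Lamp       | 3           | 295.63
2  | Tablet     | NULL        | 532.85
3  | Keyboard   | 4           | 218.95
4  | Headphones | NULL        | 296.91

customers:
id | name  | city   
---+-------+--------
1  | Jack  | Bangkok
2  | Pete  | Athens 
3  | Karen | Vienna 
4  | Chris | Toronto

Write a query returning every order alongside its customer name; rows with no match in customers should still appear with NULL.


LEFT JOIN keeps every row from orders (the left table); where customer_id has no match in customers, the customer columns become NULL. Walk through each order:
  - order 1 (Lamp): customer_id=3 -> matches Karen
  - order 2 (Tablet): customer_id=NULL, no match -> kept with NULL
  - order 3 (Keyboard): customer_id=4 -> matches Chris
  - order 4 (Headphones): customer_id=NULL, no match -> kept with NULL
All 4 rows appear; 2 have NULL customer.

SQL:
SELECT a.product, b.name AS customer
FROM orders a
LEFT JOIN customers b ON a.customer_id = b.id

Result:
product    | customer
-----------+---------
Lamp       | Karen   
Tablet     | NULL    
Keyboard   | Chris   
Headphones | NULL    


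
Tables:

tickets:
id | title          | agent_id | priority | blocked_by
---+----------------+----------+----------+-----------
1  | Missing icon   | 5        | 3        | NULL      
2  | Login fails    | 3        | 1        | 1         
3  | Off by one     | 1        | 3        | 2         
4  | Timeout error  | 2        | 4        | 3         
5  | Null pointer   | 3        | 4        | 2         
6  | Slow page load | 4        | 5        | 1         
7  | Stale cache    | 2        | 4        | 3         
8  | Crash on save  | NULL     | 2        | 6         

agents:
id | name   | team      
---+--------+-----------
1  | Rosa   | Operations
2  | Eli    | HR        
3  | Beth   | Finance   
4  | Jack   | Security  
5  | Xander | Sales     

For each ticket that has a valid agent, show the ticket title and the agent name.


INNER JOIN keeps only tickets rows whose agent_id matches an id in agents. Walk through each ticket:
  - ticket 1 (Missing icon): agent_id=5 -> matches Xander
  - ticket 2 (Login fails): agent_id=3 -> matches Beth
  - ticket 3 (Off by one): agent_id=1 -> matches Rosa
  - ticket 4 (Timeout error): agent_id=2 -> matches Eli
  - ticket 5 (Null pointer): agent_id=3 -> matches Beth
  - ticket 6 (Slow page load): agent_id=4 -> matches Jack
  - ticket 7 (Stale cache): agent_id=2 -> matches Eli
  - ticket 8 (Crash on save): agent_id=NULL, no match -> dropped
So 1 of 8 rows is dropped.

SQL:
SELECT a.title, b.name AS agent
FROM tickets a
INNER JOIN agents b ON a.agent_id = b.id

Result:
title          | agent 
---------------+-------
Missing icon   | Xander
Login fails    | Beth  
Off by one     | Rosa  
Timeout error  | Eli   
Null pointer   | Beth  
Slow page load | Jack  
Stale cache    | Eli   


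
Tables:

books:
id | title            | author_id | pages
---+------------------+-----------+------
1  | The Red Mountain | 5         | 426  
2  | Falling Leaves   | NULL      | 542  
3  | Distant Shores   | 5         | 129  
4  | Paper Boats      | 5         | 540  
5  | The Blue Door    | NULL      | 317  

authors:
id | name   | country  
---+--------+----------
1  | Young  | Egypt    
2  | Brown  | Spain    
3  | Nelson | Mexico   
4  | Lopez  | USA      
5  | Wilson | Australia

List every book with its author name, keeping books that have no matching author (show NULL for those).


LEFT JOIN keeps every row from books (the left table); where author_id has no match in authors, the author columns become NULL. Walk through each book:
  - book 1 (The Red Mountain): author_id=5 -> matches Wilson
  - book 2 (Falling Leaves): author_id=NULL, no match -> kept with NULL
  - book 3 (Distant Shores): author_id=5 -> matches Wilson
  - book 4 (Paper Boats): author_id=5 -> matches Wilson
  - book 5 (The Blue Door): author_id=NULL, no match -> kept with NULL
All 5 rows appear; 2 have NULL author.

SQL:
SELECT a.title, b.name AS author
FROM books a
LEFT JOIN authors b ON a.author_id = b.id

Result:
title            | author
-----------------+-------
The Red Mountain | Wilson
Falling Leaves   | NULL  
Distant Shores   | Wilson
Paper Boats      | Wilson
The Blue Door    | NULL  


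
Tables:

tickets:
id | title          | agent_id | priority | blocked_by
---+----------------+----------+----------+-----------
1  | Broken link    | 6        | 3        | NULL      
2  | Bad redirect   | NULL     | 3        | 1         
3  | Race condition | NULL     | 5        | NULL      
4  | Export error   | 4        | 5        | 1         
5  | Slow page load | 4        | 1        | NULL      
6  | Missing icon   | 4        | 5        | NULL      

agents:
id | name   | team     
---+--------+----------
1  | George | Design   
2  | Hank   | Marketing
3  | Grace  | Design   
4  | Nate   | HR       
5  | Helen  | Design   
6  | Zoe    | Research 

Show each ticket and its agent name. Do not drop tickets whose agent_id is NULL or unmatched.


LEFT JOIN keeps every row from tickets (the left table); where agent_id has no match in agents, the agent columns become NULL. Walk through each ticket:
  - ticket 1 (Broken link): agent_id=6 -> matches Zoe
  - ticket 2 (Bad redirect): agent_id=NULL, no match -> kept with NULL
  - ticket 3 (Race condition): agent_id=NULL, no match -> kept with NULL
  - ticket 4 (Export error): agent_id=4 -> matches Nate
  - ticket 5 (Slow page load): agent_id=4 -> matches Nate
  - ticket 6 (Missing icon): agent_id=4 -> matches Nate
All 6 rows appear; 2 have NULL agent.

SQL:
SELECT a.title, b.name AS agent
FROM tickets a
LEFT JOIN agents b ON a.agent_id = b.id

Result:
title          | agent
---------------+------
Broken link    | Zoe  
Bad redirect   | NULL 
Race condition | NULL 
Export error   | Nate 
Slow page load | Nate 
Missing icon   | Nate 


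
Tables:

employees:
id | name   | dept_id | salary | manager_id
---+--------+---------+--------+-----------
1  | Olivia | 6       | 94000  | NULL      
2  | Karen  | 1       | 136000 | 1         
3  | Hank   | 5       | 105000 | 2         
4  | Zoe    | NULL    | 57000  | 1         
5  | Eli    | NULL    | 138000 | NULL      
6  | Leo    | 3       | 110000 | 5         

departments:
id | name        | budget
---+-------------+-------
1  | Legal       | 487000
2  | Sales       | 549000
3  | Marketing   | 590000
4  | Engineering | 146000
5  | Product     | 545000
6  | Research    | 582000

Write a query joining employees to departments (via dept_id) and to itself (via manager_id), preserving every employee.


Two LEFT JOINs from the same base table employees: one to departments via dept_id, one to employees itself via manager_id. Both are LEFT so every employee is preserved.
Match against departments:
  - employee 1 (Olivia): dept_id=6 -> matches Research
  - employee 2 (Karen): dept_id=1 -> matches Legal
  - employee 3 (Hank): dept_id=5 -> matches Product
  - employee 4 (Zoe): dept_id=NULL, no match -> kept with NULL
  - employee 5 (Eli): dept_id=NULL, no match -> kept with NULL
  - employee 6 (Leo): dept_id=3 -> matches Marketing
Match against employees (self):
  - employee 1 (Olivia): manager_id=NULL -> NULL
  - employee 2 (Karen): manager_id=1 -> Olivia
  - employee 3 (Hank): manager_id=2 -> Karen
  - employee 4 (Zoe): manager_id=1 -> Olivia
  - employee 5 (Eli): manager_id=NULL -> NULL
  - employee 6 (Leo): manager_id=5 -> Eli

SQL:
SELECT a.name, b.name AS department, c.name AS manager
FROM employees a
LEFT JOIN departments b ON a.dept_id = b.id
LEFT JOIN employees c ON a.manager_id = c.id

Result:
name   | department | manager
-------+------------+--------
Olivia | Research   | NULL   
Karen  | Legal      | Olivia 
Hank   | Product    | Karen  
Zoe    | NULL       | Olivia 
Eli    | NULL       | NULL   
Leo    | Marketing  | Eli    


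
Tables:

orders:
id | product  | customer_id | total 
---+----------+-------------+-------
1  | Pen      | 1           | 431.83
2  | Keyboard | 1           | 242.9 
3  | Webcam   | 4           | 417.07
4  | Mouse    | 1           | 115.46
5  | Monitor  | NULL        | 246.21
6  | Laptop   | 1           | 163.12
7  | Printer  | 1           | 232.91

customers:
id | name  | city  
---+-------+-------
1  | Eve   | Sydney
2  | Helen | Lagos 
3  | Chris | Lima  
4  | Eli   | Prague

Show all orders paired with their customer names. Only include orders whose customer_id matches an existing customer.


INNER JOIN keeps only orders rows whose customer_id matches an id in customers. Walk through each order:
  - order 1 (Pen): customer_id=1 -> matches Eve
  - order 2 (Keyboard): customer_id=1 -> matches Eve
  - order 3 (Webcam): customer_id=4 -> matches Eli
  - order 4 (Mouse): customer_id=1 -> matches Eve
  - order 5 (Monitor): customer_id=NULL, no match -> dropped
  - order 6 (Laptop): customer_id=1 -> matches Eve
  - order 7 (Printer): customer_id=1 -> matches Eve
So 1 of 7 rows is dropped.

SQL:
SELECT a.product, b.name AS customer
FROM orders a
INNER JOIN customers b ON a.customer_id = b.id

Result:
product  | customer
---------+---------
Pen      | Eve     
Keyboard | Eve     
Webcam   | Eli     
Mouse    | Eve     
Laptop   | Eve     
Printer  | Eve     


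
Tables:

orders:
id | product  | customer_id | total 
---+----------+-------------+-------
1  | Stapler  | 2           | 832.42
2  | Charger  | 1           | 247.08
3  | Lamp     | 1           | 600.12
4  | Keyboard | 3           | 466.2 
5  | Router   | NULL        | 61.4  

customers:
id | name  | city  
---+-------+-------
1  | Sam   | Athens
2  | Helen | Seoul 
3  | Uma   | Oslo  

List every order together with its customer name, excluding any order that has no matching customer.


INNER JOIN keeps only orders rows whose customer_id matches an id in customers. Walk through each order:
  - order 1 (Stapler): customer_id=2 -> matches Helen
  - order 2 (Charger): customer_id=1 -> matches Sam
  - order 3 (Lamp): customer_id=1 -> matches Sam
  - order 4 (Keyboard): customer_id=3 -> matches Uma
  - order 5 (Router): customer_id=NULL, no match -> dropped
So 1 of 5 rows is dropped.

SQL:
SELECT a.product, b.name AS customer
FROM orders a
INNER JOIN customers b ON a.customer_id = b.id

Result:
product  | customer
---------+---------
Stapler  | Helen   
Charger  | Sam     
Lamp     | Sam     
Keyboard | Uma     


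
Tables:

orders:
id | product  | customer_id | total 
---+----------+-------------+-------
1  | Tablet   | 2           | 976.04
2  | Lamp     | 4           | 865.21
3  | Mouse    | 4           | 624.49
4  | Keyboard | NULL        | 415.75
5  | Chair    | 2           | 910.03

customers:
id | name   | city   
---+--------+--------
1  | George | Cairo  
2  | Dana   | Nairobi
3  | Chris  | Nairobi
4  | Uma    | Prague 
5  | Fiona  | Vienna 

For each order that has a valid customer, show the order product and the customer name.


INNER JOIN keeps only orders rows whose customer_id matches an id in customers. Walk through each order:
  - order 1 (Tablet): customer_id=2 -> matches Dana
  - order 2 (Lamp): customer_id=4 -> matches Uma
  - order 3 (Mouse): customer_id=4 -> matches Uma
  - order 4 (Keyboard): customer_id=NULL, no match -> dropped
  - order 5 (Chair): customer_id=2 -> matches Dana
So 1 of 5 rows is dropped.

SQL:
SELECT a.product, b.name AS customer
FROM orders a
INNER JOIN customers b ON a.customer_id = b.id

Result:
product | customer
--------+---------
Tablet  | Dana    
Lamp    | Uma     
Mouse   | Uma     
Chair   | Dana    


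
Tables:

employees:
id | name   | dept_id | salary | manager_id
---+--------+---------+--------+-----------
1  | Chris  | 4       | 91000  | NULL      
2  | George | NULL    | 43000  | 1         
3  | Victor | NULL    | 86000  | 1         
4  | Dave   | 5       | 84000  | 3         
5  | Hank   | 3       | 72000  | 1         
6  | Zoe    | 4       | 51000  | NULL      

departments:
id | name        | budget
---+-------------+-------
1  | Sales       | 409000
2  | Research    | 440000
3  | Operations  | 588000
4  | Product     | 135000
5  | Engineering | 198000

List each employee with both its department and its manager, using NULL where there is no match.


Two LEFT JOINs from the same base table employees: one to departments via dept_id, one to employees itself via manager_id. Both are LEFT so every employee is preserved.
Match against departments:
  - employee 1 (Chris): dept_id=4 -> matches Product
  - employee 2 (George): dept_id=NULL, no match -> kept with NULL
  - employee 3 (Victor): dept_id=NULL, no match -> kept with NULL
  - employee 4 (Dave): dept_id=5 -> matches Engineering
  - employee 5 (Hank): dept_id=3 -> matches Operations
  - employee 6 (Zoe): dept_id=4 -> matches Product
Match against employees (self):
  - employee 1 (Chris): manager_id=NULL -> NULL
  - employee 2 (George): manager_id=1 -> Chris
  - employee 3 (Victor): manager_id=1 -> Chris
  - employee 4 (Dave): manager_id=3 -> Victor
  - employee 5 (Hank): manager_id=1 -> Chris
  - employee 6 (Zoe): manager_id=NULL -> NULL

SQL:
SELECT a.name, b.name AS department, c.name AS manager
FROM employees a
LEFT JOIN departments b ON a.dept_id = b.id
LEFT JOIN employees c ON a.manager_id = c.id

Result:
name   | department  | manager
-------+-------------+--------
Chris  | Product     | NULL   
George | NULL        | Chris  
Victor | NULL        | Chris  
Dave   | Engineering | Victor 
Hank   | Operations  | Chris  
Zoe    | Product     | NULL   
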